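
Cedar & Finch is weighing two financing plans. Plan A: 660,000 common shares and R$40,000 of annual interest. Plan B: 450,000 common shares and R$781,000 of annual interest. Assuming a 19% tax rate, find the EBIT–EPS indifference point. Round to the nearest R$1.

Set EPS_A = EPS_B: (EBIT − R$40,000)(1 − 0.19) ÷ 660,000 = (EBIT − R$781,000)(1 − 0.19) ÷ 450,000.
Cancelling (1 − t) and cross-multiplying: 450,000·(EBIT − 40,000) = 660,000·(EBIT − 781,000).
Solving, EBIT = (781,000·660,000 − 40,000·450,000) / (660,000 − 450,000) = 497,460,000,000 / 210,000 = 2,368,857.14.

R$2,368,857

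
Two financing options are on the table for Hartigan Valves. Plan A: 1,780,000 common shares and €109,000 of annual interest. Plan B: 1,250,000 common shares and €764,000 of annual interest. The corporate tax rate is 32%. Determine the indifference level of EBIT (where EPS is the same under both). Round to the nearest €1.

€2,308,811

Set EPS_A = EPS_B: (EBIT − €109,000)(1 − 0.32) ÷ 1,780,000 = (EBIT − €764,000)(1 − 0.32) ÷ 1,250,000.
Cancelling (1 − t) and cross-multiplying: 1,250,000·(EBIT − 109,000) = 1,780,000·(EBIT − 764,000).
EBIT × (1,780,000 − 1,250,000) = 764,000 × 1,780,000 − 109,000 × 1,250,000 = 1,223,670,000,000, so EBIT = 1,223,670,000,000 ÷ 530,000 = 2,308,811.32.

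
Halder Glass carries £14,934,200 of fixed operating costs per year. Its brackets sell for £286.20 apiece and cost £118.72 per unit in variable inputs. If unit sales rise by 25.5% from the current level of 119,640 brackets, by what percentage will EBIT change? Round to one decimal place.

At 119,640 units, contribution = 119,640 × £167.48 = £20,037,307.20.
Subtracting fixed costs: EBIT = £20,037,307.20 − £14,934,200 = £5,103,107.20.
Degree of operating leverage = £20,037,307.20 / £5,103,107.20 = 3.9265.
Operating income changes by 3.9265 × +25.5% = +100.1%.

+100.1%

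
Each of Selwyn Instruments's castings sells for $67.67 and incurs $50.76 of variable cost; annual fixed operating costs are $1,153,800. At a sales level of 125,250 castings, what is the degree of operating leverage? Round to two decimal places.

Contribution at this volume is 125,250 × $16.91 = $2,117,977.50.
EBIT = $2,117,977.50 − $1,153,800 = $964,177.50.
DOL = contribution ÷ EBIT = $2,117,977.50 ÷ $964,177.50 = 2.1967.

2.20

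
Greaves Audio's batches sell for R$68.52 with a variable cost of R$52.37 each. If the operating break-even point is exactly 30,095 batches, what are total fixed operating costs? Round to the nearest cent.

R$486,034.25

Each unit contributes R$68.52 − R$52.37 = R$16.15.
Since BE = FC / CM, FC = 30,095 × R$16.15 = R$486,034.25.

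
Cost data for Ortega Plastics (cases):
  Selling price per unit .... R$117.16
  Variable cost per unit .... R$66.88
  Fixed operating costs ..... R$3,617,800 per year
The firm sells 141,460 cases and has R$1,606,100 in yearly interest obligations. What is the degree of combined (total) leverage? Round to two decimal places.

3.77

Total contribution margin = 141,460 × R$50.28 = R$7,112,608.80.
Operating income = contribution − fixed costs = R$7,112,608.80 − R$3,617,800 = R$3,494,808.80. Interest = R$1,606,100.00.
DOL = R$7,112,608.80 ÷ R$3,494,808.80 = 2.0352; DFL = R$3,494,808.80 ÷ R$1,888,708.80 = 1.8504.
DCL = DOL × DFL = 2.0352 × 1.8504 = 3.7659.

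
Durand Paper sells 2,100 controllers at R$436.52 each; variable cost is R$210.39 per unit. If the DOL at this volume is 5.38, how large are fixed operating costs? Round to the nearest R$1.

Total contribution margin = 2,100 × R$226.13 = R$474,873.00.
DOL = contribution / EBIT, so EBIT = R$474,873.00 / 5.38 = R$88,266.36.
Fixed costs = CM − EBIT = R$474,873.00 − R$88,266.36 = R$386,607.

R$386,607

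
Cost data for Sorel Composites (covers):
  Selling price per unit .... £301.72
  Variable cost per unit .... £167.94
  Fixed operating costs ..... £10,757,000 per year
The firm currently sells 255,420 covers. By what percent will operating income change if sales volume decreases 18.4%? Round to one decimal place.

-26.9%

Total contribution margin = 255,420 × £133.78 = £34,170,087.60.
EBIT = £34,170,087.60 − £10,757,000 = £23,413,087.60.
So DOL = total CM / EBIT = £34,170,087.60 / £23,413,087.60 = 1.4594.
So EBIT moves 1.4594 × (-18.4%) = -26.9%.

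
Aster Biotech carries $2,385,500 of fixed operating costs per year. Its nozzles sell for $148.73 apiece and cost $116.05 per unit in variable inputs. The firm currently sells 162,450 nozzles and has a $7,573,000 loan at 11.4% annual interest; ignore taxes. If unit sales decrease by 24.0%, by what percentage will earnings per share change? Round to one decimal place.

Contribution at this volume is 162,450 × $32.68 = $5,308,866.00.
Subtracting fixed costs: EBIT = $5,308,866.00 − $2,385,500 = $2,923,366.00.
After interest of $863,322.00, pre-tax earnings = $2,060,044.00.
DCL = total CM / (EBIT − I) = $5,308,866.00 / $2,060,044.00 = 2.5771.
%ΔEPS = DCL × %ΔSales = 2.5771 × -24.0% = -61.8%.

-61.8%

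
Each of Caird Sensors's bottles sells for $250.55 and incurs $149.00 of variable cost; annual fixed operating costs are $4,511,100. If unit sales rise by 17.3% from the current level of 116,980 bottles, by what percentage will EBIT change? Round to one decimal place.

Contribution at this volume is 116,980 × $101.55 = $11,879,319.00.
Subtracting fixed costs: EBIT = $11,879,319.00 − $4,511,100 = $7,368,219.00.
So DOL = total CM / EBIT = $11,879,319.00 / $7,368,219.00 = 1.6122.
Operating income changes by 1.6122 × +17.3% = +27.9%.

+27.9%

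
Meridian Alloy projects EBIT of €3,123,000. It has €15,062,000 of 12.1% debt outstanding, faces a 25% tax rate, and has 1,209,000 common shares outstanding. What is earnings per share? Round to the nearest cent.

€0.81

Interest = €1,822,502.00, so EBT = €3,123,000 − €1,822,502.00 = €1,300,498.00.
Net income = €1,300,498.00 × (1 − 0.25) = €975,373.50.
Per share: €975,373.50 / 1,209,000 shares = €0.81.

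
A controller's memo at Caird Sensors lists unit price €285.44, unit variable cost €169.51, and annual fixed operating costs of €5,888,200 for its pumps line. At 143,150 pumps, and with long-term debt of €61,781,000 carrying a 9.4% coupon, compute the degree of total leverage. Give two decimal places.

3.39

Total contribution margin = 143,150 × €115.93 = €16,595,379.50.
EBIT = €16,595,379.50 − €5,888,200 = €10,707,179.50. Interest = €5,807,414.00.
DOL = €16,595,379.50 ÷ €10,707,179.50 = 1.5499; DFL = €10,707,179.50 ÷ €4,899,765.50 = 2.1852.
DCL = DOL × DFL = 1.5499 × 2.1852 = 3.3868.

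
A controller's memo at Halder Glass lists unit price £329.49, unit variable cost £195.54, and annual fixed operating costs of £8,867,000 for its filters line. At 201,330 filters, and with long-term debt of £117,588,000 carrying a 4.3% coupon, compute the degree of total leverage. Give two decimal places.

2.07

Contribution at this volume is 201,330 × £133.95 = £26,968,153.50.
Operating income = contribution − fixed costs = £26,968,153.50 − £8,867,000 = £18,101,153.50. Interest = £5,056,284.00, so EBIT − I = £13,044,869.50.
Degree of total leverage = total CM / (EBIT − interest) = £26,968,153.50 / £13,044,869.50 = 2.0673.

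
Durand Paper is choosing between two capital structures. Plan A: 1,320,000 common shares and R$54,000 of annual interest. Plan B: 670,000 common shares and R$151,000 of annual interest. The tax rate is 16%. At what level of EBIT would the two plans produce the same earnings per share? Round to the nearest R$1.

R$250,985

At indifference, (EBIT − 54,000)(1 − t)/1,320,000 = (EBIT − 151,000)(1 − t)/670,000.
The (1 − t) factor cancels: (EBIT − 54,000) × 670,000 = (EBIT − 151,000) × 1,320,000.
Solving, EBIT = (151,000·1,320,000 − 54,000·670,000) / (1,320,000 − 670,000) = 163,140,000,000 / 650,000 = 250,984.62.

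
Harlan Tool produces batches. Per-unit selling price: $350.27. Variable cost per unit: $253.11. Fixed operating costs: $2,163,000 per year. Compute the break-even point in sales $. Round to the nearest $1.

$7,797,798

CM per unit = $350.27 − $253.11 = $97.16; CM ratio = $97.16 / $350.27 = 0.2774.
Break-even revenue = fixed costs × price ÷ CM = $2,163,000 × $350.27 ÷ $97.16 = $7,797,798.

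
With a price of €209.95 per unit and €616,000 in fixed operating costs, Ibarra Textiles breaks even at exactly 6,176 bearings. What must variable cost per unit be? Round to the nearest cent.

Contribution per unit must be FC / Q = €616,000 / 6,176 = €99.7409.
Variable cost per unit = €209.95 − €99.7409 = €110.21.

€110.21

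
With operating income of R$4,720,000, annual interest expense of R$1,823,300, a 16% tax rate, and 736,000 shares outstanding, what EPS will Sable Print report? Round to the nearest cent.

R$3.31

Interest = R$1,823,300.00, so EBT = R$4,720,000 − R$1,823,300.00 = R$2,896,700.00.
Net income = R$2,896,700.00 × (1 − 0.16) = R$2,433,228.00.
EPS = R$2,433,228.00 ÷ 736,000 = R$3.31.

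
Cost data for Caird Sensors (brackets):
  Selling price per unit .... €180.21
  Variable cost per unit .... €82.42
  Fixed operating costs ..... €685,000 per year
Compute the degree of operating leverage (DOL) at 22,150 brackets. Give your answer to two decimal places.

1.46

At 22,150 units, contribution = 22,150 × €97.79 = €2,166,048.50.
Subtracting fixed costs: EBIT = €2,166,048.50 − €685,000 = €1,481,048.50.
DOL = contribution ÷ EBIT = €2,166,048.50 ÷ €1,481,048.50 = 1.4625.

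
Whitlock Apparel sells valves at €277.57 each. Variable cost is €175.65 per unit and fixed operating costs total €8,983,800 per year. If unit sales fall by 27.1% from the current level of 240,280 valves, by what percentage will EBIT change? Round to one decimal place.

At 240,280 units, contribution = 240,280 × €101.92 = €24,489,337.60.
Operating income = contribution − fixed costs = €24,489,337.60 − €8,983,800 = €15,505,537.60.
So DOL = total CM / EBIT = €24,489,337.60 / €15,505,537.60 = 1.5794.
Operating income changes by 1.5794 × -27.1% = -42.8%.

-42.8%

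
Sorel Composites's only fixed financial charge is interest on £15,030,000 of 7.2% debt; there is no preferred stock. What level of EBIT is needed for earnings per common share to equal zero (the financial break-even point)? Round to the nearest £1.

£1,082,160

Annual interest = 7.2% × £15,030,000 = £1,082,160.00.
Without preferred stock the financial break-even is simply EBIT = interest = £1,082,160.00.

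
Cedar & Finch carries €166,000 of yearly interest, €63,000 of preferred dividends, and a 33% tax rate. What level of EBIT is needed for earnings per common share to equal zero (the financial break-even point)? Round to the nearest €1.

€260,030

Preferred dividends are paid after tax, so their pre-tax equivalent is €63,000 ÷ (1 − 0.33) = €94,029.85.
EPS = 0 when EBIT covers interest plus the pre-tax preferred burden: €166,000 + €94,029.85 = €260,029.85.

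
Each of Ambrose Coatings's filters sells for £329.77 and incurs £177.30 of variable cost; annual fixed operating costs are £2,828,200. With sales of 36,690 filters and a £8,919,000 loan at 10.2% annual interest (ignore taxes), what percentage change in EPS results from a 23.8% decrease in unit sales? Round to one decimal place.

At 36,690 units, contribution = 36,690 × £152.47 = £5,594,124.30.
Subtracting fixed costs: EBIT = £5,594,124.30 − £2,828,200 = £2,765,924.30.
After interest of £909,738.00, pre-tax earnings = £1,856,186.30.
Degree of combined leverage = contribution ÷ (EBIT − I) = £5,594,124.30 ÷ £1,856,186.30 = 3.0138.
EPS therefore changes by 3.0138 × (-23.8%) = -71.7%.

-71.7%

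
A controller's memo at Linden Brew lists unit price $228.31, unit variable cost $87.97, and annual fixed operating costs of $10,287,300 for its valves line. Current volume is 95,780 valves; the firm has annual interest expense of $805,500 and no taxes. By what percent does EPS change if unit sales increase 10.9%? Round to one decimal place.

Total contribution margin = 95,780 × $140.34 = $13,441,765.20.
Operating income = contribution − fixed costs = $13,441,765.20 − $10,287,300 = $3,154,465.20.
Interest = $805,500.00, so EBIT − I = $2,348,965.20.
DCL = total CM / (EBIT − I) = $13,441,765.20 / $2,348,965.20 = 5.7224.
EPS therefore changes by 5.7224 × (+10.9%) = +62.4%.

+62.4%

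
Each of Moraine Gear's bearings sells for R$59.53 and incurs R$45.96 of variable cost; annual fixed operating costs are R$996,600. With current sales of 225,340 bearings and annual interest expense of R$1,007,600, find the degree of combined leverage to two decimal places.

At 225,340 units, contribution = 225,340 × R$13.57 = R$3,057,863.80.
EBIT = R$3,057,863.80 − R$996,600 = R$2,061,263.80. Interest = R$1,007,600.00, so EBIT − I = R$1,053,663.80.
Degree of total leverage = total CM / (EBIT − interest) = R$3,057,863.80 / R$1,053,663.80 = 2.9021.

2.90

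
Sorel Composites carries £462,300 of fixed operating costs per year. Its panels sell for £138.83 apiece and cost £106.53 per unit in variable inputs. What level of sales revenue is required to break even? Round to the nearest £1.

£1,987,031

Contribution margin per unit = £138.83 − £106.53 = £32.30, a CM ratio of £32.30 ÷ £138.83 = 0.2327.
Break-even revenue = fixed costs × price ÷ CM = £462,300 × £138.83 ÷ £32.30 = £1,987,031.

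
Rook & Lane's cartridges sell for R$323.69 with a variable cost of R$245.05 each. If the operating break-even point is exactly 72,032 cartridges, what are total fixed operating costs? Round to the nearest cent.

R$5,664,596.48

Contribution margin per unit = R$323.69 − R$245.05 = R$78.64.
Since BE = FC / CM, FC = 72,032 × R$78.64 = R$5,664,596.48.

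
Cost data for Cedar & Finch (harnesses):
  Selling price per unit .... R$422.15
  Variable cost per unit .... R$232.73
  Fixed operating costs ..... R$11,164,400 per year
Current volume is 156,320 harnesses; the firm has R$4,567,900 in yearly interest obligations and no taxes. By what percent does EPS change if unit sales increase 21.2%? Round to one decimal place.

Contribution at this volume is 156,320 × R$189.42 = R$29,610,134.40.
EBIT = R$29,610,134.40 − R$11,164,400 = R$18,445,734.40.
After interest of R$4,567,900.00, pre-tax earnings = R$13,877,834.40.
DCL = total CM / (EBIT − I) = R$29,610,134.40 / R$13,877,834.40 = 2.1336.
EPS therefore changes by 2.1336 × (+21.2%) = +45.2%.

+45.2%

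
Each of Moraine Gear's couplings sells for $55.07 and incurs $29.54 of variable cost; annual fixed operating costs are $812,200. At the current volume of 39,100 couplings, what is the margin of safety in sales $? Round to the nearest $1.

Contribution margin per unit = $55.07 − $29.54 = $25.53. Break-even units = $812,200 ÷ $25.53 = 31,813.55; break-even revenue = 31,813.55 × $55.07 = $1,751,972.35.
Actual sales revenue = 39,100 × $55.07 = $2,153,237.00.
Margin of safety = $2,153,237.00 − $1,751,972.35 = $401,265.

$401,265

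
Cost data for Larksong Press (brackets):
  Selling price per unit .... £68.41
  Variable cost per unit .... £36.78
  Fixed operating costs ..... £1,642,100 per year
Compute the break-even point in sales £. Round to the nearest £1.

Contribution margin per unit = £68.41 − £36.78 = £31.63, a CM ratio of £31.63 ÷ £68.41 = 0.4624.
Break-even revenue = fixed costs × price ÷ CM = £1,642,100 × £68.41 ÷ £31.63 = £3,551,567.

£3,551,567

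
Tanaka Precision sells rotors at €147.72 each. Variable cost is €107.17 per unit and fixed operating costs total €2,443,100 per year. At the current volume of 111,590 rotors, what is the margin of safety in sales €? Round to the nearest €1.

€7,584,081

Contribution margin per unit = €147.72 − €107.17 = €40.55. Break-even units = €2,443,100 ÷ €40.55 = 60,249.08; break-even revenue = 60,249.08 × €147.72 = €8,899,993.39.
Actual sales revenue = 111,590 × €147.72 = €16,484,074.80.
Margin of safety = €16,484,074.80 − €8,899,993.39 = €7,584,081.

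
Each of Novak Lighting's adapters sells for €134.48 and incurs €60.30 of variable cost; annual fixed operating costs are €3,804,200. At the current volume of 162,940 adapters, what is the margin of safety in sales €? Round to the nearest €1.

Each unit contributes €134.48 − €60.30 = €74.18. Break-even units = €3,804,200 ÷ €74.18 = 51,283.36; break-even revenue = 51,283.36 × €134.48 = €6,896,586.90.
Actual sales revenue = 162,940 × €134.48 = €21,912,171.20.
Margin of safety = €21,912,171.20 − €6,896,586.90 = €15,015,584.

€15,015,584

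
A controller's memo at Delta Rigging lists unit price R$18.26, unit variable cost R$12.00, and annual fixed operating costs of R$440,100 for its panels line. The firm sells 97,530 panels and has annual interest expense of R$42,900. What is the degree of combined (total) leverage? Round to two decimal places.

4.79

At 97,530 units, contribution = 97,530 × R$6.26 = R$610,537.80.
Subtracting fixed costs: EBIT = R$610,537.80 − R$440,100 = R$170,437.80. Interest = R$42,900.00.
DOL = R$610,537.80 ÷ R$170,437.80 = 3.5822; DFL = R$170,437.80 ÷ R$127,537.80 = 1.3364.
Combined leverage = 3.5822 × 1.3364 = 4.7873.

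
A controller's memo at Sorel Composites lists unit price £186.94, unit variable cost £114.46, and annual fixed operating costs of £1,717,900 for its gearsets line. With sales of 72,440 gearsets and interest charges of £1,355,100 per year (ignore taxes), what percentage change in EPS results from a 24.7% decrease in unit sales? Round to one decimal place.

-59.6%

At 72,440 units, contribution = 72,440 × £72.48 = £5,250,451.20.
Operating income = contribution − fixed costs = £5,250,451.20 − £1,717,900 = £3,532,551.20.
After interest of £1,355,100.00, pre-tax earnings = £2,177,451.20.
DCL = total CM / (EBIT − I) = £5,250,451.20 / £2,177,451.20 = 2.4113.
%ΔEPS = DCL × %ΔSales = 2.4113 × -24.7% = -59.6%.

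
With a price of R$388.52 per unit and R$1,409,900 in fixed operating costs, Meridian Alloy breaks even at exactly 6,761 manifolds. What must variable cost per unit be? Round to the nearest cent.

Contribution per unit must be FC / Q = R$1,409,900 / 6,761 = R$208.5342.
Variable cost per unit = R$388.52 − R$208.5342 = R$179.99.

R$179.99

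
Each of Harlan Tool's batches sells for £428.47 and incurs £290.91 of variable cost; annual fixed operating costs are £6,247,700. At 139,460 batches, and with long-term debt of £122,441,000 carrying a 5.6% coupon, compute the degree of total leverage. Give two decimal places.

At 139,460 units, contribution = 139,460 × £137.56 = £19,184,117.60.
Subtracting fixed costs: EBIT = £19,184,117.60 − £6,247,700 = £12,936,417.60. Interest = £6,856,696.00, so EBIT − I = £6,079,721.60.
DCL = contribution ÷ (EBIT − I) = £19,184,117.60 ÷ £6,079,721.60 = 3.1554.

3.16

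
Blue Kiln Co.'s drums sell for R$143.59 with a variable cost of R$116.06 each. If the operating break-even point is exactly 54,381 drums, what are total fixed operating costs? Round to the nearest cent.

R$1,497,108.93

Unit CM = price − variable cost = R$143.59 − R$116.06 = R$27.53.
Fixed costs = break-even units × CM = 54,381 × R$27.53 = R$1,497,108.93.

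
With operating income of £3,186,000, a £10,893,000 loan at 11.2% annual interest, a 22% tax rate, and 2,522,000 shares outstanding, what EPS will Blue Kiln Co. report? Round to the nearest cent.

Interest = £1,220,016.00, so EBT = £3,186,000 − £1,220,016.00 = £1,965,984.00.
Net income = £1,965,984.00 × (1 − 0.22) = £1,533,467.52.
EPS = £1,533,467.52 ÷ 2,522,000 = £0.61.

£0.61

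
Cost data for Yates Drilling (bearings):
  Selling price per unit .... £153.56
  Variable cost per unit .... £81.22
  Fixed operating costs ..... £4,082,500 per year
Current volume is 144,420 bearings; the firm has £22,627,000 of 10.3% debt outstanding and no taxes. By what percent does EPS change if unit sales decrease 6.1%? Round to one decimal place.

-15.8%

Total contribution margin = 144,420 × £72.34 = £10,447,342.80.
EBIT = £10,447,342.80 − £4,082,500 = £6,364,842.80.
Interest = £2,330,581.00, so EBIT − I = £4,034,261.80.
DCL = total CM / (EBIT − I) = £10,447,342.80 / £4,034,261.80 = 2.5897.
EPS therefore changes by 2.5897 × (-6.1%) = -15.8%.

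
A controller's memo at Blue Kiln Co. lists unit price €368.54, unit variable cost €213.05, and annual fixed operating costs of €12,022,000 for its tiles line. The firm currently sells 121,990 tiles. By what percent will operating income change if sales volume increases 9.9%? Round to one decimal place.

Total contribution margin = 121,990 × €155.49 = €18,968,225.10.
Operating income = contribution − fixed costs = €18,968,225.10 − €12,022,000 = €6,946,225.10.
So DOL = total CM / EBIT = €18,968,225.10 / €6,946,225.10 = 2.7307.
Operating income changes by 2.7307 × +9.9% = +27.0%.

+27.0%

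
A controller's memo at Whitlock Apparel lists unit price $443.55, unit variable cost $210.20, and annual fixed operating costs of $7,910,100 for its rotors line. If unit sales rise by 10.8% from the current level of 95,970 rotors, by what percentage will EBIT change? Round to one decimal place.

+16.7%

At 95,970 units, contribution = 95,970 × $233.35 = $22,394,599.50.
Subtracting fixed costs: EBIT = $22,394,599.50 − $7,910,100 = $14,484,499.50.
So DOL = total CM / EBIT = $22,394,599.50 / $14,484,499.50 = 1.5461.
%ΔEBIT = DOL × %ΔSales = 1.5461 × +10.8% = +16.7%.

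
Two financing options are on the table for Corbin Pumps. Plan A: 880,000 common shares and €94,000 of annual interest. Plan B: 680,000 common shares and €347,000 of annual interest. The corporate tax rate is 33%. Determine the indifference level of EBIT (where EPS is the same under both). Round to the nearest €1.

Set EPS_A = EPS_B: (EBIT − €94,000)(1 − 0.33) ÷ 880,000 = (EBIT − €347,000)(1 − 0.33) ÷ 680,000.
Cancelling (1 − t) and cross-multiplying: 680,000·(EBIT − 94,000) = 880,000·(EBIT − 347,000).
Solving, EBIT = (347,000·880,000 − 94,000·680,000) / (880,000 − 680,000) = 241,440,000,000 / 200,000 = 1,207,200.00.

€1,207,200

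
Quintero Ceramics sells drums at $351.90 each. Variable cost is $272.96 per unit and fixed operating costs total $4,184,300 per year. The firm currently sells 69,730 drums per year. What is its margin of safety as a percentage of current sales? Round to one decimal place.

Contribution margin per unit = $351.90 − $272.96 = $78.94. Break-even units = $4,184,300 ÷ $78.94 = 53,006.08; break-even revenue = 53,006.08 × $351.90 = $18,652,839.75.
Current sales = 69,730 × $351.90 = $24,537,987.00.
Margin of safety = ($24,537,987.00 − $18,652,839.75) ÷ $24,537,987.00 = 24.0%.

24.0%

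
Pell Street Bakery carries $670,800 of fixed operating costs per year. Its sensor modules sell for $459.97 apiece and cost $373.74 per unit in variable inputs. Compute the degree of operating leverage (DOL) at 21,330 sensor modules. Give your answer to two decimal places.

1.57

Contribution at this volume is 21,330 × $86.23 = $1,839,285.90.
Subtracting fixed costs: EBIT = $1,839,285.90 − $670,800 = $1,168,485.90.
DOL = contribution ÷ EBIT = $1,839,285.90 ÷ $1,168,485.90 = 1.5741.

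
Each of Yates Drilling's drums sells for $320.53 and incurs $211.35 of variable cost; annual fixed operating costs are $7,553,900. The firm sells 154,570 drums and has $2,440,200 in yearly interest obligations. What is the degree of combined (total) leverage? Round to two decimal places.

2.45

Contribution at this volume is 154,570 × $109.18 = $16,875,952.60.
Operating income = contribution − fixed costs = $16,875,952.60 − $7,553,900 = $9,322,052.60. Interest = $2,440,200.00, so EBIT − I = $6,881,852.60.
DCL = contribution ÷ (EBIT − I) = $16,875,952.60 ÷ $6,881,852.60 = 2.4522.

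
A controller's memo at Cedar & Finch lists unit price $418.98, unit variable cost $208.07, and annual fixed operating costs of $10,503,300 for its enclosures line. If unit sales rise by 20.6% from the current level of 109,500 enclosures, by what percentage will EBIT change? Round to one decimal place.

Contribution at this volume is 109,500 × $210.91 = $23,094,645.00.
EBIT = $23,094,645.00 − $10,503,300 = $12,591,345.00.
DOL = contribution ÷ EBIT = $23,094,645.00 ÷ $12,591,345.00 = 1.8342.
So EBIT moves 1.8342 × (+20.6%) = +37.8%.

+37.8%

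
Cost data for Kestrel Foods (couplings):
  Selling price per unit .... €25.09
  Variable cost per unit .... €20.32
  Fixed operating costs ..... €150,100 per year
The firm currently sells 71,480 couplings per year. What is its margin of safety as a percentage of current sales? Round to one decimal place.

56.0%

Contribution margin per unit = €25.09 − €20.32 = €4.77. Break-even units = €150,100 ÷ €4.77 = 31,467.51; break-even revenue = 31,467.51 × €25.09 = €789,519.71.
Current sales = 71,480 × €25.09 = €1,793,433.20.
Margin of safety = (€1,793,433.20 − €789,519.71) ÷ €1,793,433.20 = 56.0%.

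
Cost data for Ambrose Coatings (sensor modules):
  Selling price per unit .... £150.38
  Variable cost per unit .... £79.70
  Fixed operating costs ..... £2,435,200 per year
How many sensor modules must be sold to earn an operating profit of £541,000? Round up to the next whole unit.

42,109 sensor modules

Unit CM = price − variable cost = £150.38 − £79.70 = £70.68.
Need Q such that Q × £70.68 − £2,435,200 = £541,000, i.e. Q = £2,976,200 / £70.68 = 42,108.09 → 42,109.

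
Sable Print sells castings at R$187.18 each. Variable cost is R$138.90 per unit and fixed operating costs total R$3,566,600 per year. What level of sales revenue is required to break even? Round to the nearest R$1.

R$13,827,593

Contribution margin per unit = R$187.18 − R$138.90 = R$48.28, a CM ratio of R$48.28 ÷ R$187.18 = 0.2579.
Break-even sales = FC ÷ CM ratio = R$3,566,600 × R$187.18 / R$48.28 = R$13,827,593.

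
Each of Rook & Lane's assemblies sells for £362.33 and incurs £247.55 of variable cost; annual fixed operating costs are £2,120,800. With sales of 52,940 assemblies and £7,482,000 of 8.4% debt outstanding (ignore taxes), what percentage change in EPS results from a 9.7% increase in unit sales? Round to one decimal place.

+17.7%

Contribution at this volume is 52,940 × £114.78 = £6,076,453.20.
Subtracting fixed costs: EBIT = £6,076,453.20 − £2,120,800 = £3,955,653.20.
Interest = £628,488.00, so EBIT − I = £3,327,165.20.
Degree of combined leverage = contribution ÷ (EBIT − I) = £6,076,453.20 ÷ £3,327,165.20 = 1.8263.
%ΔEPS = DCL × %ΔSales = 1.8263 × +9.7% = +17.7%.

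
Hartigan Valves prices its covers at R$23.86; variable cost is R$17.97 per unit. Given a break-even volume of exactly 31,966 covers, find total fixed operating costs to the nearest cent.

Contribution margin per unit = R$23.86 − R$17.97 = R$5.89.
Fixed costs = break-even units × CM = 31,966 × R$5.89 = R$188,279.74.

R$188,279.74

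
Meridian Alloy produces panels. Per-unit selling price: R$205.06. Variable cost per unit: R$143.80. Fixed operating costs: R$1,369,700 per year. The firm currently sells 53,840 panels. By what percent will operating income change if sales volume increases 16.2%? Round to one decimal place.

+27.7%

At 53,840 units, contribution = 53,840 × R$61.26 = R$3,298,238.40.
EBIT = R$3,298,238.40 − R$1,369,700 = R$1,928,538.40.
Degree of operating leverage = R$3,298,238.40 / R$1,928,538.40 = 1.7102.
%ΔEBIT = DOL × %ΔSales = 1.7102 × +16.2% = +27.7%.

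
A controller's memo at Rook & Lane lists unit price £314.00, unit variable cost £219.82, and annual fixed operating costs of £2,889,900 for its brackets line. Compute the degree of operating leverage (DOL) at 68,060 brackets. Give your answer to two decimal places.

At 68,060 units, contribution = 68,060 × £94.18 = £6,409,890.80.
Subtracting fixed costs: EBIT = £6,409,890.80 − £2,889,900 = £3,519,990.80.
DOL = contribution ÷ EBIT = £6,409,890.80 ÷ £3,519,990.80 = 1.8210.

1.82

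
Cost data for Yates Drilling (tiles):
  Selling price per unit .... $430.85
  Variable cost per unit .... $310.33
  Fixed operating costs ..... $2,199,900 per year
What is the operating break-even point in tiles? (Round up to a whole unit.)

Each unit contributes $430.85 − $310.33 = $120.52.
Break-even volume = fixed costs ÷ CM per unit = $2,199,900 ÷ $120.52 = 18,253.40, so 18,254 tiles.

18,254 tiles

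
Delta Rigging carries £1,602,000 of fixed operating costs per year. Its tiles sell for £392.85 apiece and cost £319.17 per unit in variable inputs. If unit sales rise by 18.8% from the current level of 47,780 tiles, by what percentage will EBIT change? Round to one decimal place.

Contribution at this volume is 47,780 × £73.68 = £3,520,430.40.
Operating income = contribution − fixed costs = £3,520,430.40 − £1,602,000 = £1,918,430.40.
So DOL = total CM / EBIT = £3,520,430.40 / £1,918,430.40 = 1.8351.
%ΔEBIT = DOL × %ΔSales = 1.8351 × +18.8% = +34.5%.

+34.5%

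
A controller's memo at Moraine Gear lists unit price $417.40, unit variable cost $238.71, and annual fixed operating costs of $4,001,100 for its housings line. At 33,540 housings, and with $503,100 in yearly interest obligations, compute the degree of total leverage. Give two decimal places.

4.02

Contribution at this volume is 33,540 × $178.69 = $5,993,262.60.
Subtracting fixed costs: EBIT = $5,993,262.60 − $4,001,100 = $1,992,162.60. Interest = $503,100.00, so EBIT − I = $1,489,062.60.
DCL = contribution ÷ (EBIT − I) = $5,993,262.60 ÷ $1,489,062.60 = 4.0249.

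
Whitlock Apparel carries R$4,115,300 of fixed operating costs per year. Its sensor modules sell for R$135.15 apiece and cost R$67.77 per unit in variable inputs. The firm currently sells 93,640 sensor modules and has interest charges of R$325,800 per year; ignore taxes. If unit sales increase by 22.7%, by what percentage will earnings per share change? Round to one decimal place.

Total contribution margin = 93,640 × R$67.38 = R$6,309,463.20.
EBIT = R$6,309,463.20 − R$4,115,300 = R$2,194,163.20.
Interest = R$325,800.00, so EBIT − I = R$1,868,363.20.
DCL = total CM / (EBIT − I) = R$6,309,463.20 / R$1,868,363.20 = 3.3770.
%ΔEPS = DCL × %ΔSales = 3.3770 × +22.7% = +76.7%.

+76.7%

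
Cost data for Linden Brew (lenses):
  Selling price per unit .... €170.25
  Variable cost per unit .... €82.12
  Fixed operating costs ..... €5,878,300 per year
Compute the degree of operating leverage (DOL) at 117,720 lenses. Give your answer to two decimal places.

2.31

At 117,720 units, contribution = 117,720 × €88.13 = €10,374,663.60.
EBIT = €10,374,663.60 − €5,878,300 = €4,496,363.60.
Degree of operating leverage = €10,374,663.60 / €4,496,363.60 = 2.3073.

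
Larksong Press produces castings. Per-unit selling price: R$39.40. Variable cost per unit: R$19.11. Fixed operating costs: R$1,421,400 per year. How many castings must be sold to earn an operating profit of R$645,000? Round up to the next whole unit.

Each unit contributes R$39.40 − R$19.11 = R$20.29.
Need Q such that Q × R$20.29 − R$1,421,400 = R$645,000, i.e. Q = R$2,066,400 / R$20.29 = 101,843.27 → 101,844.

101,844 castings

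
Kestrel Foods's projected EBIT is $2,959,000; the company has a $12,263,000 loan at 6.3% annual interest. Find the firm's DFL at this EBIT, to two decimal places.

Interest = $772,569.00.
DFL = EBIT ÷ (EBIT − I) = $2,959,000 ÷ ($2,959,000 − $772,569.00) = $2,959,000 ÷ $2,186,431.00 = 1.3533.

1.35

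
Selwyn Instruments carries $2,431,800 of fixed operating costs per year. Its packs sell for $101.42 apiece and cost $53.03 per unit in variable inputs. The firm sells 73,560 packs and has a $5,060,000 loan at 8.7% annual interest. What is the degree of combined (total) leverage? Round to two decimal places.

Total contribution margin = 73,560 × $48.39 = $3,559,568.40.
Operating income = contribution − fixed costs = $3,559,568.40 − $2,431,800 = $1,127,768.40. Interest = $440,220.00, so EBIT − I = $687,548.40.
DCL = contribution ÷ (EBIT − I) = $3,559,568.40 ÷ $687,548.40 = 5.1772.

5.18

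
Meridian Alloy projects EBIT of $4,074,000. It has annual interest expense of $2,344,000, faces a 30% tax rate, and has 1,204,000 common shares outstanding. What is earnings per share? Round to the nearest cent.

$1.01

Interest = $2,344,000.00, so EBT = $4,074,000 − $2,344,000.00 = $1,730,000.00.
After tax at 30%: net income = $1,730,000.00 × 0.70 = $1,211,000.00.
EPS = $1,211,000.00 ÷ 1,204,000 = $1.01.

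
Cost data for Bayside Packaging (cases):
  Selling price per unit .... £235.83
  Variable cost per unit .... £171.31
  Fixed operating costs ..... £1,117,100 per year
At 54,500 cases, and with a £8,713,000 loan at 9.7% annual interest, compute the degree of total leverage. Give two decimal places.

2.26

Contribution at this volume is 54,500 × £64.52 = £3,516,340.00.
Operating income = contribution − fixed costs = £3,516,340.00 − £1,117,100 = £2,399,240.00. Interest = £845,161.00, so EBIT − I = £1,554,079.00.
DCL = contribution ÷ (EBIT − I) = £3,516,340.00 ÷ £1,554,079.00 = 2.2627.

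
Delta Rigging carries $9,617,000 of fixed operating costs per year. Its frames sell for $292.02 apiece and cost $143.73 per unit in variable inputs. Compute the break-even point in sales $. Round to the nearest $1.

Contribution margin per unit = $292.02 − $143.73 = $148.29, a CM ratio of $148.29 ÷ $292.02 = 0.5078.
Break-even sales = FC ÷ CM ratio = $9,617,000 × $292.02 / $148.29 = $18,938,272.

$18,938,272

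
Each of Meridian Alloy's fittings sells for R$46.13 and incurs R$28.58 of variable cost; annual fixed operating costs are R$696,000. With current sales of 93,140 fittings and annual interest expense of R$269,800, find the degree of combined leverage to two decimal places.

Total contribution margin = 93,140 × R$17.55 = R$1,634,607.00.
Subtracting fixed costs: EBIT = R$1,634,607.00 − R$696,000 = R$938,607.00. Interest = R$269,800.00.
DOL = R$1,634,607.00 ÷ R$938,607.00 = 1.7415; DFL = R$938,607.00 ÷ R$668,807.00 = 1.4034.
Combined leverage = 1.7415 × 1.4034 = 2.4440.

2.44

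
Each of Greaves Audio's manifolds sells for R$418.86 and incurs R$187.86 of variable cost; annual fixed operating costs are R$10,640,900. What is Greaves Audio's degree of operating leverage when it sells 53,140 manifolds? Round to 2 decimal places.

At 53,140 units, contribution = 53,140 × R$231.00 = R$12,275,340.00.
Operating income = contribution − fixed costs = R$12,275,340.00 − R$10,640,900 = R$1,634,440.00.
Degree of operating leverage = R$12,275,340.00 / R$1,634,440.00 = 7.5104.

7.51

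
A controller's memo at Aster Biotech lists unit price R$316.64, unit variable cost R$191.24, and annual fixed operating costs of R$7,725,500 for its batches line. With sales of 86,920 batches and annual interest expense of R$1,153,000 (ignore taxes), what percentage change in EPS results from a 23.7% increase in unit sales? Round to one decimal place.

At 86,920 units, contribution = 86,920 × R$125.40 = R$10,899,768.00.
EBIT = R$10,899,768.00 − R$7,725,500 = R$3,174,268.00.
After interest of R$1,153,000.00, pre-tax earnings = R$2,021,268.00.
Degree of combined leverage = contribution ÷ (EBIT − I) = R$10,899,768.00 ÷ R$2,021,268.00 = 5.3925.
EPS therefore changes by 5.3925 × (+23.7%) = +127.8%.

+127.8%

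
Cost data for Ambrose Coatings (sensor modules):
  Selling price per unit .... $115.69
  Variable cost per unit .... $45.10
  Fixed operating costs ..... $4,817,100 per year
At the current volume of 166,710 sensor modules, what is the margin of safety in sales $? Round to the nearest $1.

Unit CM = price − variable cost = $115.69 − $45.10 = $70.59. Break-even units = $4,817,100 ÷ $70.59 = 68,240.54; break-even revenue = 68,240.54 × $115.69 = $7,894,748.53.
Current sales = 166,710 × $115.69 = $19,286,679.90.
Margin of safety = $19,286,679.90 − $7,894,748.53 = $11,391,931.

$11,391,931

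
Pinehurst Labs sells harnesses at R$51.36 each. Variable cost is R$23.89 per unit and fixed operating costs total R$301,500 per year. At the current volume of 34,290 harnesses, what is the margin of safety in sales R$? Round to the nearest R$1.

Contribution margin per unit = R$51.36 − R$23.89 = R$27.47. Break-even units = R$301,500 ÷ R$27.47 = 10,975.61; break-even revenue = 10,975.61 × R$51.36 = R$563,707.32.
Actual sales revenue = 34,290 × R$51.36 = R$1,761,134.40.
Margin of safety = R$1,761,134.40 − R$563,707.32 = R$1,197,427.

R$1,197,427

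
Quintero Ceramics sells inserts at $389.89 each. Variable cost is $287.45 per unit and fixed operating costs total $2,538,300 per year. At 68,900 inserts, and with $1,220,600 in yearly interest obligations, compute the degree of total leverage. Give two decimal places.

Total contribution margin = 68,900 × $102.44 = $7,058,116.00.
Subtracting fixed costs: EBIT = $7,058,116.00 − $2,538,300 = $4,519,816.00. Interest = $1,220,600.00.
DOL = $7,058,116.00 ÷ $4,519,816.00 = 1.5616; DFL = $4,519,816.00 ÷ $3,299,216.00 = 1.3700.
Combined leverage = 1.5616 × 1.3700 = 2.1394.

2.14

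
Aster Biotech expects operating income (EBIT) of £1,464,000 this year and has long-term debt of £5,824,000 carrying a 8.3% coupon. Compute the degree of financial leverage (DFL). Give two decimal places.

1.49

Interest = £483,392.00.
Degree of financial leverage = EBIT / (EBIT − interest) = £1,464,000 / £980,608.00 = 1.4930.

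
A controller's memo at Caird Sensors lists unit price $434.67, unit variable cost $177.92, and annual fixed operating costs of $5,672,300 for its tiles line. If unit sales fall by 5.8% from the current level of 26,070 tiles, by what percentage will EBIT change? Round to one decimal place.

-38.0%

At 26,070 units, contribution = 26,070 × $256.75 = $6,693,472.50.
Operating income = contribution − fixed costs = $6,693,472.50 − $5,672,300 = $1,021,172.50.
DOL = contribution ÷ EBIT = $6,693,472.50 ÷ $1,021,172.50 = 6.5547.
%ΔEBIT = DOL × %ΔSales = 6.5547 × -5.8% = -38.0%.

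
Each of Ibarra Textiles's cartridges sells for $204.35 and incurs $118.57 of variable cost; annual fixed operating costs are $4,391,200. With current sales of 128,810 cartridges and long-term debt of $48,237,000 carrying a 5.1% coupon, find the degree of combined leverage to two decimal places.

2.63

Contribution at this volume is 128,810 × $85.78 = $11,049,321.80.
Operating income = contribution − fixed costs = $11,049,321.80 − $4,391,200 = $6,658,121.80. Interest = $2,460,087.00, so EBIT − I = $4,198,034.80.
DCL = contribution ÷ (EBIT − I) = $11,049,321.80 ÷ $4,198,034.80 = 2.6320.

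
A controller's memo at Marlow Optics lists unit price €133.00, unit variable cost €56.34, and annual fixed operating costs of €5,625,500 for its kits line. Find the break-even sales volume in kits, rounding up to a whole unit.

73,383 kits

Each unit contributes €133.00 − €56.34 = €76.66.
Units to break even: €5,625,500 ÷ €76.66 = 73,382.47, rounded up to 73,383.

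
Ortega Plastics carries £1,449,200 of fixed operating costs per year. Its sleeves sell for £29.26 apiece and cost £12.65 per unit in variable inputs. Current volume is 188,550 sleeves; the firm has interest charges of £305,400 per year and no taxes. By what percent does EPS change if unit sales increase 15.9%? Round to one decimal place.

At 188,550 units, contribution = 188,550 × £16.61 = £3,131,815.50.
Subtracting fixed costs: EBIT = £3,131,815.50 − £1,449,200 = £1,682,615.50.
Interest = £305,400.00, so EBIT − I = £1,377,215.50.
Degree of combined leverage = contribution ÷ (EBIT − I) = £3,131,815.50 ÷ £1,377,215.50 = 2.2740.
%ΔEPS = DCL × %ΔSales = 2.2740 × +15.9% = +36.2%.

+36.2%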